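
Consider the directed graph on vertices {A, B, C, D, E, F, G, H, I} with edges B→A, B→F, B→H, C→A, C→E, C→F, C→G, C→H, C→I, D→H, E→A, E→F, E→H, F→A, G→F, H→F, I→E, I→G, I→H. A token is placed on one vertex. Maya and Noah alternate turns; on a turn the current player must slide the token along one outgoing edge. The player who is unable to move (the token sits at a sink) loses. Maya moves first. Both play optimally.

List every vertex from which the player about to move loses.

Work bottom-up. With no move the player to move loses. Otherwise the position is W if at least one move leads to an L position for the opponent, and L if every move leads to a W.
Every edge goes from a vertex to one that appears earlier in the order A, F, H, E, D, G, I, C, B, so processing vertices in that order labels each vertex after all of its successors.
A: no outgoing edge → L
F: W (go to A, an L position)
H: L (sole option F(W) is W)
E: W (go to H, an L position)
D: W (go to H, an L position)
G: L (sole option F(W) is W)
I: W (go to G, an L position)
C: W (go to G, an L position)
B: W (go to H, an L position)
The losing starting vertices are exactly the entries labelled L in this table (3 of them).

A, G, H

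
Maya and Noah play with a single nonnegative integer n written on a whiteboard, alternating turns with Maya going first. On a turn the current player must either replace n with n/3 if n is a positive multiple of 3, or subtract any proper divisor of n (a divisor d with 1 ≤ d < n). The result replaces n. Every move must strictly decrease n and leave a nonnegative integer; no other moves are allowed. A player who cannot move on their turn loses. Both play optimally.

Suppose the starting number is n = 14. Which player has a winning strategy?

Maya wins.

Label each position W (a win for the player to move) or L (a loss). A position with no legal move is L; any other position is W exactly when some move reaches an L, and L when every move reaches a W.
n=0: no move → L
n=1: no move → L
n=2: reaches L-position 1 → W
n=3: reaches L-position 1 → W
n=4: only reaches 2(W), 3(W), all W → L
n=5: reaches L-position 4 → W
n=6: reaches L-position 4 → W
n=7: only reaches 6(W), which is W → L
n=8: reaches L-position 4 → W
n=9: only reaches 3(W), 6(W), 8(W), all W → L
n=10: reaches L-position 9 → W
n=11: only reaches 10(W), which is W → L
n=12: reaches L-position 4 → W
n=13: only reaches 12(W), which is W → L
n=14: reaches L-position 7 → W
The starting position 14 is W: Maya should move to 7, handing over an L position.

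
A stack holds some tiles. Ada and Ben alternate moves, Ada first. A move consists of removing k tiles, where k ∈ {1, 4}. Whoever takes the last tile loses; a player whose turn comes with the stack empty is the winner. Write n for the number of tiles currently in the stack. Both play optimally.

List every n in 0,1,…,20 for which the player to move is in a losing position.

Compute win/loss labels from the base case upward. A position with no move is W. Any other position is W if it can reach an L in one move, else L.
n=0: no move; the opponent has just taken the last tile and therefore loses → W
n=1: →0(W) only, which is W, so L
n=2: →1(L), so W
n=3: →2(W) only, which is W, so L
n=4: →3(L), so W
n=5: →1(L), so W
n=6: →5(W), 2(W) — all W, so L
n=7: →6(L), so W
n=8: →7(W), 4(W) — all W, so L
n=9: →8(L), so W
n=10: →6(L), so W
n=11: →10(W), 7(W) — all W, so L
n=12: →11(L), so W
n=13: →12(W), 9(W) — all W, so L
n=14: →13(L), so W
n=15: →11(L), so W
n=16: →15(W), 12(W) — all W, so L
n=17: →16(L), so W
n=18: →17(W), 14(W) — all W, so L
n=19: →18(L), so W
n=20: →16(L), so W
The losing starting values of n are exactly the entries labelled L in this table (8 of them).

1, 3, 6, 8, 11, 13, 16, 18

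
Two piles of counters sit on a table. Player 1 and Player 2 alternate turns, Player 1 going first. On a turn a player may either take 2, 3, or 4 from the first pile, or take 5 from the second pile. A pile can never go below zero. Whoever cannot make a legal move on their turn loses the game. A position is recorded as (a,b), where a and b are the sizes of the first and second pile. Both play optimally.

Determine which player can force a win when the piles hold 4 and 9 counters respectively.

Compute win/loss labels from the base case upward. A position with no move is L. Any other position is W if it can reach an L in one move, else L.
No move ever increases a pile, so every position that can arise here has a ≤ 4 and b ≤ 9; it is enough to label the cells with 0 ≤ a ≤ 4 and 0 ≤ b ≤ 9.
Every move lowers a or b (never raises either), so fill the grid row by row in increasing a, and left to right within a row: each cell's successors are then already labelled.
      b=0  b=1  b=2  b=3  b=4  b=5  b=6  b=7  b=8  b=9
a=0:    L    L    L    L    L    W    W    W    W    W
a=1:    L    L    L    L    L    W    W    W    W    W
a=2:    W    W    W    W    W    L    L    L    L    L
a=3:    W    W    W    W    W    L    L    L    L    L
a=4:    W    W    W    W    W    W    W    W    W    W
Cells with no legal move (terminal, hence L): (0,0), (0,1), (0,2), (0,3), (0,4), (1,0), (1,1), (1,2), (1,3), (1,4).
The remaining L cells, each justified by listing all of its moves:
(2,5): moves to (0,5)(W), (2,0)(W); every one is W ⇒ L
(2,6): moves to (0,6)(W), (2,1)(W); every one is W ⇒ L
(2,7): moves to (0,7)(W), (2,2)(W); every one is W ⇒ L
(2,8): moves to (0,8)(W), (2,3)(W); every one is W ⇒ L
(2,9): moves to (0,9)(W), (2,4)(W); every one is W ⇒ L
(3,5): moves to (1,5)(W), (0,5)(W), (3,0)(W); every one is W ⇒ L
(3,6): moves to (1,6)(W), (0,6)(W), (3,1)(W); every one is W ⇒ L
(3,7): moves to (1,7)(W), (0,7)(W), (3,2)(W); every one is W ⇒ L
(3,8): moves to (1,8)(W), (0,8)(W), (3,3)(W); every one is W ⇒ L
(3,9): moves to (1,9)(W), (0,9)(W), (3,4)(W); every one is W ⇒ L
Every other cell has at least one move into one of the L cells above, so it is W.
The starting position (4,9) is W: Player 1 should move to (2,9), handing over an L position.

Player 1 wins.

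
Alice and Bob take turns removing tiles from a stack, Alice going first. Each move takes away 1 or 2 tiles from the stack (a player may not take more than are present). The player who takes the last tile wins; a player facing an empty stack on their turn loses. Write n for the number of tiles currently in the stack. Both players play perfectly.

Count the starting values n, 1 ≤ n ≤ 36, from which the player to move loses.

Use the standard recursion: the mover loses at a terminal position; elsewhere, the mover wins exactly when some move hands the opponent an L position.
n=0: no move → L
n=1: reaches L-position 0 → W
n=2: reaches L-position 0 → W
n=3: only reaches 2(W), 1(W), all W → L
n=4: reaches L-position 3 → W
n=5: reaches L-position 3 → W
n=6: only reaches 5(W), 4(W), all W → L
n=7: reaches L-position 6 → W
n=8: reaches L-position 6 → W
n=9: only reaches 8(W), 7(W), all W → L
n=10: reaches L-position 9 → W
n=11: reaches L-position 9 → W
n=12: only reaches 11(W), 10(W), all W → L
n=13: reaches L-position 12 → W
n=14: reaches L-position 12 → W
n=15: only reaches 14(W), 13(W), all W → L
n=16: reaches L-position 15 → W
n=17: reaches L-position 15 → W
n=18: only reaches 17(W), 16(W), all W → L
n=19: reaches L-position 18 → W
n=20: reaches L-position 18 → W
n=21: only reaches 20(W), 19(W), all W → L
n=22: reaches L-position 21 → W
n=23: reaches L-position 21 → W
n=24: only reaches 23(W), 22(W), all W → L
n=25: reaches L-position 24 → W
n=26: reaches L-position 24 → W
n=27: only reaches 26(W), 25(W), all W → L
n=28: reaches L-position 27 → W
n=29: reaches L-position 27 → W
n=30: only reaches 29(W), 28(W), all W → L
n=31: reaches L-position 30 → W
n=32: reaches L-position 30 → W
n=33: only reaches 32(W), 31(W), all W → L
n=34: reaches L-position 33 → W
n=35: reaches L-position 33 → W
n=36: only reaches 35(W), 34(W), all W → L
L entries with 1 ≤ n ≤ 36 (n=0 is outside the asked range and is not counted): n = 3, 6, 9, 12, 15, 18, 21, 24, 27, 30, 33, 36; that makes 12.

12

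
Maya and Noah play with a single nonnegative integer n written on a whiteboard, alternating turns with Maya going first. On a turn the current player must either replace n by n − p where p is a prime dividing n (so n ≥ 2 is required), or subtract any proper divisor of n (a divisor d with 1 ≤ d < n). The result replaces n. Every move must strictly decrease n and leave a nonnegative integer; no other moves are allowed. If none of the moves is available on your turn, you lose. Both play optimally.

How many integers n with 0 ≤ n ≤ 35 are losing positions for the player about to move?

Compute win/loss labels from the base case upward. A position with no move is L. Any other position is W if it can reach an L in one move, else L.
n=0: no move → L
n=1: no move → L
n=2: reaches L-position 0 → W
n=3: reaches L-position 0 → W
n=4: only reaches 2(W), 3(W), all W → L
n=5: reaches L-position 0 → W
n=6: reaches L-position 4 → W
n=7: reaches L-position 0 → W
n=8: reaches L-position 4 → W
n=9: only reaches 6(W), 8(W), all W → L
n=10: reaches L-position 9 → W
n=11: reaches L-position 0 → W
n=12: reaches L-position 9 → W
n=13: reaches L-position 0 → W
n=14: only reaches 7(W), 12(W), 13(W), all W → L
n=15: reaches L-position 14 → W
n=16: reaches L-position 14 → W
n=17: reaches L-position 0 → W
n=18: reaches L-position 9 → W
n=19: reaches L-position 0 → W
n=20: only reaches 10(W), 15(W), 16(W), 18(W), 19(W), all W → L
n=21: reaches L-position 14 → W
n=22: reaches L-position 20 → W
n=23: reaches L-position 0 → W
n=24: reaches L-position 20 → W
n=25: reaches L-position 20 → W
n=26: only reaches 13(W), 24(W), 25(W), all W → L
n=27: reaches L-position 26 → W
n=28: reaches L-position 14 → W
n=29: reaches L-position 0 → W
n=30: reaches L-position 20 → W
n=31: reaches L-position 0 → W
n=32: only reaches 16(W), 24(W), 28(W), 30(W), 31(W), all W → L
n=33: reaches L-position 32 → W
n=34: reaches L-position 32 → W
n=35: only reaches 28(W), 30(W), 34(W), all W → L
L entries with 0 ≤ n ≤ 35: n = 0, 1, 4, 9, 14, 20, 26, 32, 35; that makes 9.

9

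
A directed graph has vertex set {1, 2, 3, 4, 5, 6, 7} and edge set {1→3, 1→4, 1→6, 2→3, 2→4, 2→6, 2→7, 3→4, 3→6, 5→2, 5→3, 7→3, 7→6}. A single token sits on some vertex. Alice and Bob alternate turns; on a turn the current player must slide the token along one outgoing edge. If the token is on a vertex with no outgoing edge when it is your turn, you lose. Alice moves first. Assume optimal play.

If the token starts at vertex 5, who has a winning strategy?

Use the standard recursion: the mover loses at a terminal position; elsewhere, the mover wins exactly when some move hands the opponent an L position.
Every edge goes from a vertex to one that appears earlier in the order 6, 4, 3, 1, 7, 2, 5, so processing vertices in that order labels each vertex after all of its successors.
6: no outgoing edge → L
4: no outgoing edge → L
3: →4(L), so W
1: →4(L), so W
7: →6(L), so W
2: →4(L), so W
5: →2(W), 3(W) — all W, so L
The starting position 5 is L: whatever Alice does, the opponent receives a W position.

Bob wins.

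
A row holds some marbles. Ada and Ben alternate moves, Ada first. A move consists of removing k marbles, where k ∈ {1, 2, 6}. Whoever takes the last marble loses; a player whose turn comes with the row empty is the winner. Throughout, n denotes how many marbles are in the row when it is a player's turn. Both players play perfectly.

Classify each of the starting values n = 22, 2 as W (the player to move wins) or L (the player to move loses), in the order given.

22: L, 2: W

Classify positions by backward induction: terminal positions (no move available) are W. From any other position, the mover wins iff some move reaches an L.
n=0: no move; the opponent has just taken the last marble and therefore loses → W
n=1: only reaches 0(W), which is W → L
n=2: reaches L-position 1 → W
n=3: reaches L-position 1 → W
n=4: only reaches 3(W), 2(W), all W → L
n=5: reaches L-position 4 → W
n=6: reaches L-position 4 → W
n=7: reaches L-position 1 → W
n=8: only reaches 7(W), 6(W), 2(W), all W → L
n=9: reaches L-position 8 → W
n=10: reaches L-position 8 → W
n=11: only reaches 10(W), 9(W), 5(W), all W → L
n=12: reaches L-position 11 → W
n=13: reaches L-position 11 → W
n=14: reaches L-position 8 → W
n=15: only reaches 14(W), 13(W), 9(W), all W → L
n=16: reaches L-position 15 → W
n=17: reaches L-position 15 → W
n=18: only reaches 17(W), 16(W), 12(W), all W → L
n=19: reaches L-position 18 → W
n=20: reaches L-position 18 → W
n=21: reaches L-position 15 → W
n=22: only reaches 21(W), 20(W), 16(W), all W → L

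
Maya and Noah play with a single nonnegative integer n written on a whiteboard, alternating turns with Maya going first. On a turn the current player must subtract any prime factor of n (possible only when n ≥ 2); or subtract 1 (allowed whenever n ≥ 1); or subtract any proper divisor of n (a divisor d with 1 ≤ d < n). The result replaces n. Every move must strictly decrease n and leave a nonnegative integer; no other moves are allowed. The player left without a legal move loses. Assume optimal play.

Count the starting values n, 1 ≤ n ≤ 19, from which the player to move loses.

Use the standard recursion: the mover loses at a terminal position; elsewhere, the mover wins exactly when some move hands the opponent an L position.
n=0: no move → L
n=1: can move to 0, which is L ⇒ W
n=2: can move to 0, which is L ⇒ W
n=3: can move to 0, which is L ⇒ W
n=4: moves to 2(W), 3(W); every one is W ⇒ L
n=5: can move to 0, which is L ⇒ W
n=6: can move to 4, which is L ⇒ W
n=7: can move to 0, which is L ⇒ W
n=8: can move to 4, which is L ⇒ W
n=9: moves to 6(W), 8(W); every one is W ⇒ L
n=10: can move to 9, which is L ⇒ W
n=11: can move to 0, which is L ⇒ W
n=12: can move to 9, which is L ⇒ W
n=13: can move to 0, which is L ⇒ W
n=14: moves to 7(W), 12(W), 13(W); every one is W ⇒ L
n=15: can move to 14, which is L ⇒ W
n=16: can move to 14, which is L ⇒ W
n=17: can move to 0, which is L ⇒ W
n=18: can move to 9, which is L ⇒ W
n=19: can move to 0, which is L ⇒ W
L entries with 1 ≤ n ≤ 19 (n=0 is outside the asked range and is not counted): n = 4, 9, 14; that makes 3.

3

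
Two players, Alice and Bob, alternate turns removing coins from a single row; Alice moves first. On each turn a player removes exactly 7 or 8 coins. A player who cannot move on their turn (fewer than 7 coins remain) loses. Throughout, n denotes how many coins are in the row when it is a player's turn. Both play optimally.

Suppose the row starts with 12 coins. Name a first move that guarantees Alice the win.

Remove 7, leaving 5.

Work bottom-up. With no move the player to move loses. Otherwise the position is W if at least one move leads to an L position for the opponent, and L if every move leads to a W.
n=0: no move → L
n=1: no move → L
n=2: no move → L
n=3: no move → L
n=4: no move → L
n=5: no move → L
n=6: no move → L
n=7: W (go to 0, an L position)
n=8: W (go to 1, an L position)
n=9: W (go to 2, an L position)
n=10: W (go to 3, an L position)
n=11: W (go to 4, an L position)
n=12: W (go to 5, an L position)
From 12, the L positions reachable in one move are: 5, 4. Any move reaching one of these is winning.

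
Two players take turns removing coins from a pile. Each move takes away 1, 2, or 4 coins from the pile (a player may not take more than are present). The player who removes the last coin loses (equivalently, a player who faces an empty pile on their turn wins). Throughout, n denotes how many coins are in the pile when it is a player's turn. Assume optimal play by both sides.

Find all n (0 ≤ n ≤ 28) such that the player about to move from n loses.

1, 4, 7, 10, 13, 16, 19, 22, 25, 28

Compute win/loss labels from the base case upward. A position with no move is W. Any other position is W if it can reach an L in one move, else L.
n=0: no move; the opponent has just taken the last coin and therefore loses → W
n=1: L (sole option 0(W) is W)
n=2: W (go to 1, an L position)
n=3: W (go to 1, an L position)
n=4: L (options 3(W), 2(W), 0(W) are all W)
n=5: W (go to 4, an L position)
n=6: W (go to 4, an L position)
n=7: L (options 6(W), 5(W), 3(W) are all W)
n=8: W (go to 7, an L position)
n=9: W (go to 7, an L position)
n=10: L (options 9(W), 8(W), 6(W) are all W)
n=11: W (go to 10, an L position)
n=12: W (go to 10, an L position)
n=13: L (options 12(W), 11(W), 9(W) are all W)
n=14: W (go to 13, an L position)
n=15: W (go to 13, an L position)
n=16: L (options 15(W), 14(W), 12(W) are all W)
n=17: W (go to 16, an L position)
n=18: W (go to 16, an L position)
n=19: L (options 18(W), 17(W), 15(W) are all W)
n=20: W (go to 19, an L position)
n=21: W (go to 19, an L position)
n=22: L (options 21(W), 20(W), 18(W) are all W)
n=23: W (go to 22, an L position)
n=24: W (go to 22, an L position)
n=25: L (options 24(W), 23(W), 21(W) are all W)
n=26: W (go to 25, an L position)
n=27: W (go to 25, an L position)
n=28: L (options 27(W), 26(W), 24(W) are all W)
The losing starting values of n are exactly the entries labelled L in this table (10 of them).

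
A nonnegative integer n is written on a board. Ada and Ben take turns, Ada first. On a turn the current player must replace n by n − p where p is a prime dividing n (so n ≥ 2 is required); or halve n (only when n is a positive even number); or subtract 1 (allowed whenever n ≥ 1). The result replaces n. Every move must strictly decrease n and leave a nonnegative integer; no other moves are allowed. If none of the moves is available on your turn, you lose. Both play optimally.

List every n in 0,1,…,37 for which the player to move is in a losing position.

0, 4, 9, 14, 20, 24, 30, 34

Positions with no move are L. A position that does have a move is losing for the player to move precisely when every available move leads to a winning position for the opponent. Fill in the labels:
n=0: no move → L
n=1: →0(L), so W
n=2: →0(L), so W
n=3: →0(L), so W
n=4: →2(W), 3(W) — all W, so L
n=5: →0(L), so W
n=6: →4(L), so W
n=7: →0(L), so W
n=8: →4(L), so W
n=9: →6(W), 8(W) — all W, so L
n=10: →9(L), so W
n=11: →0(L), so W
n=12: →9(L), so W
n=13: →0(L), so W
n=14: →7(W), 12(W), 13(W) — all W, so L
n=15: →14(L), so W
n=16: →14(L), so W
n=17: →0(L), so W
n=18: →9(L), so W
n=19: →0(L), so W
n=20: →10(W), 15(W), 18(W), 19(W) — all W, so L
n=21: →14(L), so W
n=22: →20(L), so W
n=23: →0(L), so W
n=24: →12(W), 21(W), 22(W), 23(W) — all W, so L
n=25: →20(L), so W
n=26: →24(L), so W
n=27: →24(L), so W
n=28: →14(L), so W
n=29: →0(L), so W
n=30: →15(W), 25(W), 27(W), 28(W), 29(W) — all W, so L
n=31: →0(L), so W
n=32: →30(L), so W
n=33: →30(L), so W
n=34: →17(W), 32(W), 33(W) — all W, so L
n=35: →30(L), so W
n=36: →34(L), so W
n=37: →0(L), so W
The losing starting values of n are exactly the entries labelled L in this table (8 of them).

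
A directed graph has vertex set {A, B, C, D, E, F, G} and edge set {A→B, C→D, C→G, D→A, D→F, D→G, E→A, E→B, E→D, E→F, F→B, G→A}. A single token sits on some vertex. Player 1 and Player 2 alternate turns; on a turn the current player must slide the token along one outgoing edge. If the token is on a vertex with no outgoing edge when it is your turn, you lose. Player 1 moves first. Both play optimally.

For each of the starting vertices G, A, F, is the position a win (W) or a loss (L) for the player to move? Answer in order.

Classify positions by backward induction: terminal positions (no move available) are L. From any other position, the mover wins iff some move reaches an L.
Every edge goes from a vertex to one that appears earlier in the order B, A, G, F, D, C, E, so processing vertices in that order labels each vertex after all of its successors.
B: no outgoing edge → L
A: →B(L), so W
G: →A(W) only, which is W, so L
F: →B(L), so W
D: →G(L), so W
C: →G(L), so W
E: →B(L), so W

G: L, A: W, F: W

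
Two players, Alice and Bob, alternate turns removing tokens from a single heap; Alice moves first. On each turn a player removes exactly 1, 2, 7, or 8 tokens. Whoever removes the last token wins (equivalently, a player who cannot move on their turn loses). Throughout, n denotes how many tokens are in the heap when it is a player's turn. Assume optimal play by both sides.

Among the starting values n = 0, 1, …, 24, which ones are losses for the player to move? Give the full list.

Label each position W (a win for the player to move) or L (a loss). A position with no legal move is L; any other position is W exactly when some move reaches an L, and L when every move reaches a W.
n=0: no move → L
n=1: reaches L-position 0 → W
n=2: reaches L-position 0 → W
n=3: only reaches 2(W), 1(W), all W → L
n=4: reaches L-position 3 → W
n=5: reaches L-position 3 → W
n=6: only reaches 5(W), 4(W), all W → L
n=7: reaches L-position 6 → W
n=8: reaches L-position 6 → W
n=9: only reaches 8(W), 7(W), 2(W), 1(W), all W → L
n=10: reaches L-position 9 → W
n=11: reaches L-position 9 → W
n=12: only reaches 11(W), 10(W), 5(W), 4(W), all W → L
n=13: reaches L-position 12 → W
n=14: reaches L-position 12 → W
n=15: only reaches 14(W), 13(W), 8(W), 7(W), all W → L
n=16: reaches L-position 15 → W
n=17: reaches L-position 15 → W
n=18: only reaches 17(W), 16(W), 11(W), 10(W), all W → L
n=19: reaches L-position 18 → W
n=20: reaches L-position 18 → W
n=21: only reaches 20(W), 19(W), 14(W), 13(W), all W → L
n=22: reaches L-position 21 → W
n=23: reaches L-position 21 → W
n=24: only reaches 23(W), 22(W), 17(W), 16(W), all W → L
The losing starting values of n are exactly the entries labelled L in this table (9 of them).

0, 3, 6, 9, 12, 15, 18, 21, 24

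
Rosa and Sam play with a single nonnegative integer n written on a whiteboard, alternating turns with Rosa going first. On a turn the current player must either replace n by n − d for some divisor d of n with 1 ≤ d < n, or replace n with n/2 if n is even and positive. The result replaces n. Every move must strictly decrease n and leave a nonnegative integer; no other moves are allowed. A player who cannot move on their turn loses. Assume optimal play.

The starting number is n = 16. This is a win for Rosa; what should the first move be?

Move to 15.

Compute win/loss labels from the base case upward. A position with no move is L. Any other position is W if it can reach an L in one move, else L.
n=0: no move → L
n=1: no move → L
n=2: →1(L), so W
n=3: →2(W) only, which is W, so L
n=4: →3(L), so W
n=5: →4(W) only, which is W, so L
n=6: →3(L), so W
n=7: →6(W) only, which is W, so L
n=8: →7(L), so W
n=9: →6(W), 8(W) — all W, so L
n=10: →5(L), so W
n=11: →10(W) only, which is W, so L
n=12: →9(L), so W
n=13: →12(W) only, which is W, so L
n=14: →7(L), so W
n=15: →10(W), 12(W), 14(W) — all W, so L
n=16: →15(L), so W
From 16, the L positions reachable in one move are: 15.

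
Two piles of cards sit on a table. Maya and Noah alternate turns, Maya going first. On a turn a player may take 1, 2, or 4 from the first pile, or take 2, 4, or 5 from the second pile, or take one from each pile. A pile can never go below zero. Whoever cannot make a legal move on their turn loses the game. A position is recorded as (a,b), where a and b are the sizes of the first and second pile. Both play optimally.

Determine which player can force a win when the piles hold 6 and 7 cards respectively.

Noah wins.

Classify positions by backward induction: terminal positions (no move available) are L. From any other position, the mover wins iff some move reaches an L.
No move ever increases a pile, so every position that can arise here has a ≤ 6 and b ≤ 7; it is enough to label the cells with 0 ≤ a ≤ 6 and 0 ≤ b ≤ 7.
Every move lowers a or b (never raises either), so fill the grid row by row in increasing a, and left to right within a row: each cell's successors are then already labelled.
      b=0  b=1  b=2  b=3  b=4  b=5  b=6  b=7
a=0:    L    L    W    W    W    W    W    L
a=1:    W    W    W    L    L    W    W    W
a=2:    W    W    L    W    W    W    W    W
a=3:    L    L    W    W    W    W    W    L
a=4:    W    W    W    L    L    W    W    W
a=5:    W    W    L    W    W    W    W    W
a=6:    L    L    W    W    W    W    W    L
Cells with no legal move (terminal, hence L): (0,0), (0,1).
The remaining L cells, each justified by listing all of its moves:
(0,7): moves to (0,5)(W), (0,3)(W), (0,2)(W); every one is W ⇒ L
(1,3): moves to (0,3)(W), (1,1)(W), (0,2)(W); every one is W ⇒ L
(1,4): moves to (0,4)(W), (1,2)(W), (1,0)(W), (0,3)(W); every one is W ⇒ L
(2,2): moves to (1,2)(W), (0,2)(W), (2,0)(W), (1,1)(W); every one is W ⇒ L
(3,0): moves to (2,0)(W), (1,0)(W); every one is W ⇒ L
(3,1): moves to (2,1)(W), (1,1)(W), (2,0)(W); every one is W ⇒ L
(3,7): moves to (2,7)(W), (1,7)(W), (3,5)(W), (3,3)(W), (3,2)(W), (2,6)(W); every one is W ⇒ L
(4,3): moves to (3,3)(W), (2,3)(W), (0,3)(W), (4,1)(W), (3,2)(W); every one is W ⇒ L
(4,4): moves to (3,4)(W), (2,4)(W), (0,4)(W), (4,2)(W), (4,0)(W), (3,3)(W); every one is W ⇒ L
(5,2): moves to (4,2)(W), (3,2)(W), (1,2)(W), (5,0)(W), (4,1)(W); every one is W ⇒ L
(6,0): moves to (5,0)(W), (4,0)(W), (2,0)(W); every one is W ⇒ L
(6,1): moves to (5,1)(W), (4,1)(W), (2,1)(W), (5,0)(W); every one is W ⇒ L
(6,7): moves to (5,7)(W), (4,7)(W), (2,7)(W), (6,5)(W), (6,3)(W), (6,2)(W), (5,6)(W); every one is W ⇒ L
Every other cell has at least one move into one of the L cells above, so it is W.
The starting position (6,7) is L: whatever Maya does, the opponent receives a W position.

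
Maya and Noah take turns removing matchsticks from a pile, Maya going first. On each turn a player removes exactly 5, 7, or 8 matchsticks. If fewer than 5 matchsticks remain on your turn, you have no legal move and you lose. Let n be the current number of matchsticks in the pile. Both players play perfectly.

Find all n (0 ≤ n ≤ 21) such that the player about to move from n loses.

0, 1, 2, 3, 4, 13, 14, 15, 16, 17

Positions with no move are L. A position that does have a move is losing for the player to move precisely when every available move leads to a winning position for the opponent. Fill in the labels:
n=0: no move → L
n=1: no move → L
n=2: no move → L
n=3: no move → L
n=4: no move → L
n=5: can move to 0, which is L ⇒ W
n=6: can move to 1, which is L ⇒ W
n=7: can move to 2, which is L ⇒ W
n=8: can move to 3, which is L ⇒ W
n=9: can move to 4, which is L ⇒ W
n=10: can move to 3, which is L ⇒ W
n=11: can move to 4, which is L ⇒ W
n=12: can move to 4, which is L ⇒ W
n=13: moves to 8(W), 6(W), 5(W); every one is W ⇒ L
n=14: moves to 9(W), 7(W), 6(W); every one is W ⇒ L
n=15: moves to 10(W), 8(W), 7(W); every one is W ⇒ L
n=16: moves to 11(W), 9(W), 8(W); every one is W ⇒ L
n=17: moves to 12(W), 10(W), 9(W); every one is W ⇒ L
n=18: can move to 13, which is L ⇒ W
n=19: can move to 14, which is L ⇒ W
n=20: can move to 15, which is L ⇒ W
n=21: can move to 16, which is L ⇒ W
The losing starting values of n are exactly the entries labelled L in this table (10 of them).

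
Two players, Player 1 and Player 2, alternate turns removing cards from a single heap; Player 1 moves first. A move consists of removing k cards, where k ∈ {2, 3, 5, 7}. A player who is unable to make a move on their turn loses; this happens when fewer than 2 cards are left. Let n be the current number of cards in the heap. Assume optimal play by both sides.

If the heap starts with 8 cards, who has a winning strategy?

Positions with no move are L. A position that does have a move is losing for the player to move precisely when every available move leads to a winning position for the opponent. Fill in the labels:
n=0: no move → L
n=1: no move → L
n=2: can move to 0, which is L ⇒ W
n=3: can move to 1, which is L ⇒ W
n=4: can move to 1, which is L ⇒ W
n=5: can move to 0, which is L ⇒ W
n=6: can move to 1, which is L ⇒ W
n=7: can move to 0, which is L ⇒ W
n=8: can move to 1, which is L ⇒ W
From 8 Player 1 can remove 7, leaving 1, reaching an L position.

Player 1 wins.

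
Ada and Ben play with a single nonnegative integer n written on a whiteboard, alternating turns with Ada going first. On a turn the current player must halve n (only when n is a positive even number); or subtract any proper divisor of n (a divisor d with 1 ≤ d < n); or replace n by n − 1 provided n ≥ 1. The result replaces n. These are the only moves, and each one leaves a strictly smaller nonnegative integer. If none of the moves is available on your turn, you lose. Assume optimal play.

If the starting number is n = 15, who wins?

Ben wins.

Classify positions by backward induction: terminal positions (no move available) are L. From any other position, the mover wins iff some move reaches an L.
n=0: no move → L
n=1: →0(L), so W
n=2: →1(W) only, which is W, so L
n=3: →2(L), so W
n=4: →2(L), so W
n=5: →4(W) only, which is W, so L
n=6: →5(L), so W
n=7: →6(W) only, which is W, so L
n=8: →7(L), so W
n=9: →6(W), 8(W) — all W, so L
n=10: →5(L), so W
n=11: →10(W) only, which is W, so L
n=12: →9(L), so W
n=13: →12(W) only, which is W, so L
n=14: →7(L), so W
n=15: →10(W), 12(W), 14(W) — all W, so L
The starting position 15 is L: whatever Ada does, the opponent receives a W position.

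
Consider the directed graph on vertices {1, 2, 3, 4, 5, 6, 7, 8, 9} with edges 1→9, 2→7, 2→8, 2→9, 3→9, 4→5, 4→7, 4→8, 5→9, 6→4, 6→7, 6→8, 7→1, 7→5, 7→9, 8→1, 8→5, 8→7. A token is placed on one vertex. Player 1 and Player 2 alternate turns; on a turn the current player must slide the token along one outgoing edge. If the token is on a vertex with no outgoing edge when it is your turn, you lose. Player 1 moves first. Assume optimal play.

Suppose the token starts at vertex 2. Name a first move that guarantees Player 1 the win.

Label each position W (a win for the player to move) or L (a loss). A position with no legal move is L; any other position is W exactly when some move reaches an L, and L when every move reaches a W.
Every edge goes from a vertex to one that appears earlier in the order 9, 5, 3, 1, 7, 8, 4, 2, 6, so processing vertices in that order labels each vertex after all of its successors.
9: no outgoing edge → L
5: →9(L), so W
3: →9(L), so W
1: →9(L), so W
7: →9(L), so W
8: →7(W), 1(W), 5(W) — all W, so L
4: →8(L), so W
2: →8(L), so W
6: →8(L), so W
From 2, the L positions reachable in one move are: 8, 9. Any move reaching one of these is winning.

Move to 8.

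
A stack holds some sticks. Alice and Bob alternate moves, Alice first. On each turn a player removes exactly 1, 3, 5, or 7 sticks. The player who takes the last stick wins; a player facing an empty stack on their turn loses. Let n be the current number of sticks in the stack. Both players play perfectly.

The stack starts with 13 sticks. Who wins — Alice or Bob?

Alice wins.

Work bottom-up. With no move the player to move loses. Otherwise the position is W if at least one move leads to an L position for the opponent, and L if every move leads to a W.
n=0: no move → L
n=1: →0(L), so W
n=2: →1(W) only, which is W, so L
n=3: →2(L), so W
n=4: →3(W), 1(W) — all W, so L
n=5: →4(L), so W
n=6: →5(W), 3(W), 1(W) — all W, so L
n=7: →6(L), so W
n=8: →7(W), 5(W), 3(W), 1(W) — all W, so L
n=9: →8(L), so W
n=10: →9(W), 7(W), 5(W), 3(W) — all W, so L
n=11: →10(L), so W
n=12: →11(W), 9(W), 7(W), 5(W) — all W, so L
n=13: →12(L), so W
The starting position 13 is W: Alice should remove 1, leaving 12, handing over an L position.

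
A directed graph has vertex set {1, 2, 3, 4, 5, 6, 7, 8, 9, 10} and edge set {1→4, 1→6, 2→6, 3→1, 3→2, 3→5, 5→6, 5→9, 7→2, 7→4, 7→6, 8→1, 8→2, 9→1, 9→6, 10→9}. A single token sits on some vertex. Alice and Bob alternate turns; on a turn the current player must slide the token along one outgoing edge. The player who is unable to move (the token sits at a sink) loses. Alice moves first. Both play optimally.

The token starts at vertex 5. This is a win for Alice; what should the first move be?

Build the W/L table. Terminal = L. A non-terminal position is W if it has a move to some L; otherwise it is L.
Every edge goes from a vertex to one that appears earlier in the order 4, 6, 1, 9, 2, 5, 8, 7, 3, 10, so processing vertices in that order labels each vertex after all of its successors.
4: no outgoing edge → L
6: no outgoing edge → L
1: can move to 6, which is L ⇒ W
9: can move to 6, which is L ⇒ W
2: can move to 6, which is L ⇒ W
5: can move to 6, which is L ⇒ W
8: moves to 2(W), 1(W); every one is W ⇒ L
7: can move to 6, which is L ⇒ W
3: moves to 5(W), 2(W), 1(W); every one is W ⇒ L
10: the only move is to 9(W), a W ⇒ L
From 5, the L positions reachable in one move are: 6.

Move to 6.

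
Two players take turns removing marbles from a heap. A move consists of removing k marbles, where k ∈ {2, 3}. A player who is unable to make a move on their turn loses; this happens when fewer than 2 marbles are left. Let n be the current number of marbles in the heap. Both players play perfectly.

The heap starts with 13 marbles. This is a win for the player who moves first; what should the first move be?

Remove 2, leaving 11.

Build the W/L table. Terminal = L. A non-terminal position is W if it has a move to some L; otherwise it is L.
n=0: no move → L
n=1: no move → L
n=2: reaches L-position 0 → W
n=3: reaches L-position 1 → W
n=4: reaches L-position 1 → W
n=5: only reaches 3(W), 2(W), all W → L
n=6: only reaches 4(W), 3(W), all W → L
n=7: reaches L-position 5 → W
n=8: reaches L-position 6 → W
n=9: reaches L-position 6 → W
n=10: only reaches 8(W), 7(W), all W → L
n=11: only reaches 9(W), 8(W), all W → L
n=12: reaches L-position 10 → W
n=13: reaches L-position 11 → W
From 13, the L positions reachable in one move are: 11, 10. Any move reaching one of these is winning.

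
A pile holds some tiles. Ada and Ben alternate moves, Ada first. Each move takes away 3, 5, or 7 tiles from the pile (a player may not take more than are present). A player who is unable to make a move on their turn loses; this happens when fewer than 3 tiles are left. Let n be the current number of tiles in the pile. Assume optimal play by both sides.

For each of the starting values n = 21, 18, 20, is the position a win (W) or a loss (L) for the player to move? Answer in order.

Label each position W (a win for the player to move) or L (a loss). A position with no legal move is L; any other position is W exactly when some move reaches an L, and L when every move reaches a W.
n=0: no move → L
n=1: no move → L
n=2: no move → L
n=3: →0(L), so W
n=4: →1(L), so W
n=5: →2(L), so W
n=6: →1(L), so W
n=7: →2(L), so W
n=8: →1(L), so W
n=9: →2(L), so W
n=10: →7(W), 5(W), 3(W) — all W, so L
n=11: →8(W), 6(W), 4(W) — all W, so L
n=12: →9(W), 7(W), 5(W) — all W, so L
n=13: →10(L), so W
n=14: →11(L), so W
n=15: →12(L), so W
n=16: →11(L), so W
n=17: →12(L), so W
n=18: →11(L), so W
n=19: →12(L), so W
n=20: →17(W), 15(W), 13(W) — all W, so L
n=21: →18(W), 16(W), 14(W) — all W, so L

21: L, 18: W, 20: L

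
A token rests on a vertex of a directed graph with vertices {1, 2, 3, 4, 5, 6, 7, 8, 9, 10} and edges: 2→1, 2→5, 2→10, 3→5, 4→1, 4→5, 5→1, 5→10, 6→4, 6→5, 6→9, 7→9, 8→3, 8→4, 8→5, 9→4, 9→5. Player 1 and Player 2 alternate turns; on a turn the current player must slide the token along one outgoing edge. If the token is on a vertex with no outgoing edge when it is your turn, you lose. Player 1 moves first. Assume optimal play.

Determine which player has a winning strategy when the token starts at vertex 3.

Compute win/loss labels from the base case upward. A position with no move is L. Any other position is W if it can reach an L in one move, else L.
Every edge goes from a vertex to one that appears earlier in the order 10, 1, 5, 2, 4, 9, 3, 8, 6, 7, so processing vertices in that order labels each vertex after all of its successors.
10: no outgoing edge → L
1: no outgoing edge → L
5: reaches L-position 1 → W
2: reaches L-position 1 → W
4: reaches L-position 1 → W
9: only reaches 4(W), 5(W), all W → L
3: only reaches 5(W), which is W → L
8: reaches L-position 3 → W
6: reaches L-position 9 → W
7: reaches L-position 9 → W
The starting position 3 is L: whatever Player 1 does, the opponent receives a W position.

Player 2 wins.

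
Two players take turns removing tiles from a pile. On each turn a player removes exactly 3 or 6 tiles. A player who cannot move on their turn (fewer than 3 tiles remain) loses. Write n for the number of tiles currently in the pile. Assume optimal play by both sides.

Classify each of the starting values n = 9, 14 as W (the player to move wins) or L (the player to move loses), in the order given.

Use the standard recursion: the mover loses at a terminal position; elsewhere, the mover wins exactly when some move hands the opponent an L position.
n=0: no move → L
n=1: no move → L
n=2: no move → L
n=3: →0(L), so W
n=4: →1(L), so W
n=5: →2(L), so W
n=6: →0(L), so W
n=7: →1(L), so W
n=8: →2(L), so W
n=9: →6(W), 3(W) — all W, so L
n=10: →7(W), 4(W) — all W, so L
n=11: →8(W), 5(W) — all W, so L
n=12: →9(L), so W
n=13: →10(L), so W
n=14: →11(L), so W

9: L, 14: W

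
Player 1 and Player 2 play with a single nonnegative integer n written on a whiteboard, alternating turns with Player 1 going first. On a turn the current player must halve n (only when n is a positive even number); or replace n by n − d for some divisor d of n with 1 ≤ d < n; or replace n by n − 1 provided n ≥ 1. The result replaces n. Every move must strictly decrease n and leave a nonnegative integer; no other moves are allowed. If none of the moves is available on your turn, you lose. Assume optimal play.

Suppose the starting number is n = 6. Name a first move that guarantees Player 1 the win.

Use the standard recursion: the mover loses at a terminal position; elsewhere, the mover wins exactly when some move hands the opponent an L position.
n=0: no move → L
n=1: W (go to 0, an L position)
n=2: L (sole option 1(W) is W)
n=3: W (go to 2, an L position)
n=4: W (go to 2, an L position)
n=5: L (sole option 4(W) is W)
n=6: W (go to 5, an L position)
From 6, the L positions reachable in one move are: 5.

Move to 5.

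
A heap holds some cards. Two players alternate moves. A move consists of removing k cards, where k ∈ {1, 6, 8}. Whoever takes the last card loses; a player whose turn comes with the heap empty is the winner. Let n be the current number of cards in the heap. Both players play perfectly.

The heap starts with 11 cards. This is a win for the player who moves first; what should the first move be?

Classify positions by backward induction: terminal positions (no move available) are W. From any other position, the mover wins iff some move reaches an L.
n=0: no move; the opponent has just taken the last card and therefore loses → W
n=1: →0(W) only, which is W, so L
n=2: →1(L), so W
n=3: →2(W) only, which is W, so L
n=4: →3(L), so W
n=5: →4(W) only, which is W, so L
n=6: →5(L), so W
n=7: →1(L), so W
n=8: →7(W), 2(W), 0(W) — all W, so L
n=9: →8(L), so W
n=10: →9(W), 4(W), 2(W) — all W, so L
n=11: →10(L), so W
From 11, the L positions reachable in one move are: 10, 5, 3. Any move reaching one of these is winning.

Remove 1, leaving 10.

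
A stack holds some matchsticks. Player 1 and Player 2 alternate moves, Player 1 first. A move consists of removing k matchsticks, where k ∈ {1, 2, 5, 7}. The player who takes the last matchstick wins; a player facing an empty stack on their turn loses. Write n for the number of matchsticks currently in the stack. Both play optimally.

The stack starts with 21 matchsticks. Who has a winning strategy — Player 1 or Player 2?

Player 2 wins.

Use the standard recursion: the mover loses at a terminal position; elsewhere, the mover wins exactly when some move hands the opponent an L position.
n=0: no move → L
n=1: →0(L), so W
n=2: →0(L), so W
n=3: →2(W), 1(W) — all W, so L
n=4: →3(L), so W
n=5: →3(L), so W
n=6: →5(W), 4(W), 1(W) — all W, so L
n=7: →6(L), so W
n=8: →6(L), so W
n=9: →8(W), 7(W), 4(W), 2(W) — all W, so L
n=10: →9(L), so W
n=11: →9(L), so W
n=12: →11(W), 10(W), 7(W), 5(W) — all W, so L
n=13: →12(L), so W
n=14: →12(L), so W
n=15: →14(W), 13(W), 10(W), 8(W) — all W, so L
n=16: →15(L), so W
n=17: →15(L), so W
n=18: →17(W), 16(W), 13(W), 11(W) — all W, so L
n=19: →18(L), so W
n=20: →18(L), so W
n=21: →20(W), 19(W), 16(W), 14(W) — all W, so L
Every move from 21 reaches a W position, so the mover loses.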